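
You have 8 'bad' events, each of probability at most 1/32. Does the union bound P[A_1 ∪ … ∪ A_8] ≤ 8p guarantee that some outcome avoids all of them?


Union bound: P[∪_{i=1}^{8} A_i] ≤ Σ_i P[A_i] ≤ 8·p = 8·(1/32) = 1/4.
Numerically: 1/4 ≈ 0.2500.
Is 1/4 < 1? YES.
Since P[∪ A_i] ≤ 1/4 < 1, the complement has P[∩ A_i^c] ≥ 1 − 1/4 = 3/4 > 0, so some outcome avoids every A_i.

8·p = 1/4 ≈ 0.2500; existence CERTIFIED by the union bound.


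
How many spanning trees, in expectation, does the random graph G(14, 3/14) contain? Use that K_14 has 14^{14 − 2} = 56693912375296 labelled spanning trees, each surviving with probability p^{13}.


K_14 has 14^{14 − 2} = 56693912375296 labelled spanning trees.
For each such spanning tree H, let X_H = 1 if all 13 edges of H are present in G. Then P[X_H = 1] = p^{13} = (3/14)^{13} = 1594323/793714773254144.
Summing the indicators: E[X] = Σ_H E[X_H] = 56693912375296 · p^{13} = 56693912375296 · 1594323/793714773254144 = 1594323/14.
Numerically: E[X] ≈ 1.1388e+05.

E[X] = 56693912375296 · (3/14)^{13} = 1594323/14 ≈ 1.1388e+05.


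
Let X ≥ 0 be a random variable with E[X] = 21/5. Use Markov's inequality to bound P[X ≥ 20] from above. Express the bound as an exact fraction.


μ = E[X] = 21/5, a = 20.
Markov: P[X ≥ 20] ≤ μ/a = (21/5)/20 = 21/100.
Numerically: ≈ 0.21000.
(Since a = 20 > μ = 4.20000, the bound 21/100 is < 1 and informative.)

P[X ≥ 20] ≤ 21/100 ≈ 0.21000.


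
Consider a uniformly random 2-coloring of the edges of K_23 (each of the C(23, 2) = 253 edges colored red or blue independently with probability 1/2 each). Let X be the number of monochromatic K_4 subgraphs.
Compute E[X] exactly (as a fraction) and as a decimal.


Let X = Σ_S X_S over the C(23, 4) = 8855 subsets S of size 4, where X_S = 1 if the K_4 on S is monochromatic.
For a fixed S, the K_4 on S has C(4, 2) = 6 edges. P[all 6 edges red] = (1/2)^6, and likewise for blue, so P[monochromatic] = 2·(1/2)^6 = 2^{1 − 6} = 1/32.
By linearity: E[X] = C(23, 4) · 2^{1 − 6} = 8855 · 1/32 = 8855/32.
Numerically: E[X] ≈ 276.718750.

E[X] = C(23,4)·2^(1−C(4,2)) = 8855/32 ≈ 276.718750.


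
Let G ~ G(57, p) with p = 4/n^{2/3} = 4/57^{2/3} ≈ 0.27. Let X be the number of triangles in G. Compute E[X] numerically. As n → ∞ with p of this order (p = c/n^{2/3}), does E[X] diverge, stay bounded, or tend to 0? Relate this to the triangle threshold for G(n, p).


Number of potential triangles: C(57, 3) = 29260.
Each occurs with probability p³ ≈ (0.27)³ ≈ 1.96984e-02.
By linearity: E[X] = C(57, 3)·p³ ≈ 29260 · 1.96984e-02 ≈ 576.374.
Since α = 2/3 < 1, p = c/n^{2/3} ≫ 1/n is above the triangle threshold p ~ 1/n. Asymptotically E[X] ~ (c³/6)·n^{3(1−α)} = (4³/6)·n^{1} → ∞; triangles are abundant w.h.p.

E[X] ≈ 576.374; in regime p = Θ(1/n^{2/3}) E[X] diverges (above the triangle threshold p ~ 1/n).


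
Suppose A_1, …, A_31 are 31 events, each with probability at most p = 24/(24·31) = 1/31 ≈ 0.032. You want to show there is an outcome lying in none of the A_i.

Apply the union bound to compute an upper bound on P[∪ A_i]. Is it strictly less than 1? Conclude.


Union bound: P[∪_{i=1}^{31} A_i] ≤ Σ_i P[A_i] ≤ 31·p = 31·(1/31) = 1.
Numerically: 1 ≈ 1.000.
Is 1 < 1? NO.
Since the bound 1 is ≥ 1, the union bound is uninformative here; it does NOT by itself certify existence.

31·p = 1 ≈ 1.000; existence NOT certified by the union bound.


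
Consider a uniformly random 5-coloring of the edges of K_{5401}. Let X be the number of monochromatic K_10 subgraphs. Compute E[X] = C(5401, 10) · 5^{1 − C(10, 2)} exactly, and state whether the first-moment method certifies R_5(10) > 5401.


E[X] = C(5401, 10) · 5^{1 − 45} = 5772423232412011351582235732760 · 5^{−44} = 5772423232412011351582235732760/5684341886080801486968994140625.
As a reduced fraction: E[X] = 1154484646482402270316447146552/1136868377216160297393798828125 ≈ 1.01550.
Is E[X] < 1? NO.
Since E[X] ≥ 1, the first-moment bound is inconclusive at n = 5401; it does NOT by itself certify R_5(10) > 5401.

E[X] = 1154484646482402270316447146552/1136868377216160297393798828125 ≈ 1.01550; E[X] ≥ 1; first-moment method inconclusive here.


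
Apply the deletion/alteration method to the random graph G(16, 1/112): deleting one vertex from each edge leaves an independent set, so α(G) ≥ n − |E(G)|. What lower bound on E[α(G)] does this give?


E[|E(G)|] = C(16, 2)·p = 120 · (1/112) = 15/14.
E[α(G)] ≥ n − E[|E(G)|] = 16 − 15/14 = 209/14.
Numerically: ≈ 14.928571.
(This is only a lower bound; the true E[α(G)] may be larger.)

E[α(G)] ≥ 209/14 ≈ 14.928571.


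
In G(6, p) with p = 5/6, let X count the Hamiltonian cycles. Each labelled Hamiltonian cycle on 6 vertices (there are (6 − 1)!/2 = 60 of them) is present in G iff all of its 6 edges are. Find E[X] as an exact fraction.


K_6 has (6 − 1)!/2 = 60 labelled Hamiltonian cycles.
For each such Hamiltonian cycle H, let X_H = 1 if all 6 edges of H are present in G. Then P[X_H = 1] = p^{6} = (5/6)^{6} = 15625/46656.
By linearity of expectation: E[X] = Σ_H E[X_H] = 60 · p^{6} = 60 · 15625/46656 = 78125/3888.
Numerically: E[X] ≈ 20.1.

E[X] = 60 · (5/6)^{6} = 78125/3888 ≈ 20.1.


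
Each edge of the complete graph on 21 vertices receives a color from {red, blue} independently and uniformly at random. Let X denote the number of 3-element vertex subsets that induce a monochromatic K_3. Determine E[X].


Let X = Σ_S X_S over the C(21, 3) = 1330 subsets S of size 3, where X_S = 1 if the K_3 on S is monochromatic.
For a fixed S, the K_3 on S has C(3, 2) = 3 edges. P[all 3 edges red] = (1/2)^3, and likewise for blue, so P[monochromatic] = 2·(1/2)^3 = 2^{1 − 3} = 1/4.
Summing: E[X] = C(21, 3) · 2^{1 − 3} = 1330 · 1/4 = 665/2.
Numerically: E[X] ≈ 332.500.

E[X] = C(21,3)·2^(1−C(3,2)) = 665/2 ≈ 332.500.


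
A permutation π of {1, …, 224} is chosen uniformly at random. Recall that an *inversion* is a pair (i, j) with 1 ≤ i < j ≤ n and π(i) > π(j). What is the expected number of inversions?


Write X = Σ X_I over the C(224, 2) = 24976 pairs i < j, with X_I the indicator of one inversion.
There are 24976 indicators.
For each fixed pair i < j, the values π(i) and π(j) are two distinct elements of {1, …, 224} in uniformly random order; by symmetry P[π(i) > π(j)] = 1/2.
By linearity: E[X] = 24976 · (1/2) = C(224, 2) · (1/2) = 24976/2 = 12488 ≈ 12488.0000.

E[X] = 12488 = 12488.0000.


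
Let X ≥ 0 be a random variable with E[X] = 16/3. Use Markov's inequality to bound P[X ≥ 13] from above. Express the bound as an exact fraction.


μ = E[X] = 16/3, a = 13.
Markov: P[X ≥ 13] ≤ μ/a = (16/3)/13 = 16/39.
Numerically: ≈ 0.41026.
(Since a = 13 > μ = 5.33333, the bound 16/39 is < 1 and informative.)

P[X ≥ 13] ≤ 16/39 ≈ 0.41026.


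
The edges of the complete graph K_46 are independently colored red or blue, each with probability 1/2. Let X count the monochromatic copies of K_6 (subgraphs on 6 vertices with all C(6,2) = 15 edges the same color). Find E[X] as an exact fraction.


Let X = Σ_S X_S over the C(46, 6) = 9366819 subsets S of size 6, where X_S = 1 if the K_6 on S is monochromatic.
For a fixed S, the K_6 on S has C(6, 2) = 15 edges. P[all 15 edges red] = (1/2)^15, and likewise for blue, so P[monochromatic] = 2·(1/2)^15 = 2^{1 − 15} = 1/16384.
Summing: E[X] = C(46, 6) · 2^{1 − 15} = 9366819 · 1/16384 = 9366819/16384.
Numerically: E[X] ≈ 571.7053.

E[X] = C(46,6)·2^(1−C(6,2)) = 9366819/16384 ≈ 571.7053.


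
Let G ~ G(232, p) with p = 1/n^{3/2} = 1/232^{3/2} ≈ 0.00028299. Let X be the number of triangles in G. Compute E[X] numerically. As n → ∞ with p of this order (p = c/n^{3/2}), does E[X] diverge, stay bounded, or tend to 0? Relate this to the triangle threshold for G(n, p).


Number of potential triangles: C(232, 3) = 2054360.
Each occurs with probability p³ ≈ (0.00028299)³ ≈ 2.2662304e-11.
By linearity: E[X] = C(232, 3)·p³ ≈ 2054360 · 2.2662304e-11 ≈ 0.00005.
Since α = 3/2 > 1, p = c/n^{3/2} = o(1/n) is below the triangle threshold p ~ 1/n. Asymptotically E[X] ~ (c³/6)·n^{3(1−α)} = (1³/6)·n^{-1.5} → 0, so by Markov's inequality G has no triangles w.h.p.

E[X] ≈ 0.00005; in regime p = Θ(1/n^{3/2}) E[X] tends to 0 (below the triangle threshold p ~ 1/n).


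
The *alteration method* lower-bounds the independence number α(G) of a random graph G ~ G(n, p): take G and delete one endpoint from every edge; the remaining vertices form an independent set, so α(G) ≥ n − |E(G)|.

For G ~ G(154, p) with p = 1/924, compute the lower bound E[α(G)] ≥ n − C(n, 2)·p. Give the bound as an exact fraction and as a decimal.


E[|E(G)|] = C(154, 2)·p = 11781 · (1/924) = 51/4.
E[α(G)] ≥ n − E[|E(G)|] = 154 − 51/4 = 565/4.
Numerically: ≈ 141.250.
(This is only a lower bound; the true E[α(G)] may be larger.)

E[α(G)] ≥ 565/4 ≈ 141.250.


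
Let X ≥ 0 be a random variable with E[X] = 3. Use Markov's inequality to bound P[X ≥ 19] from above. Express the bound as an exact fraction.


μ = E[X] = 3, a = 19.
Markov: P[X ≥ 19] ≤ μ/a = (3)/19 = 3/19.
Numerically: ≈ 0.1579.
(Since a = 19 > μ = 3.0000, the bound 3/19 is < 1 and informative.)

P[X ≥ 19] ≤ 3/19 ≈ 0.1579.


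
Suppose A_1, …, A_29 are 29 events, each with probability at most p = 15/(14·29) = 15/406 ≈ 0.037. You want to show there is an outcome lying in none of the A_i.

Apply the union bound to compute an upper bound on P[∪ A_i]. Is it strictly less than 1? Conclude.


Union bound: P[∪_{i=1}^{29} A_i] ≤ Σ_i P[A_i] ≤ 29·p = 29·(15/406) = 15/14.
Numerically: 15/14 ≈ 1.071.
Is 15/14 < 1? NO.
Since the bound 15/14 is ≥ 1, the union bound is uninformative here; it does NOT by itself certify existence.

29·p = 15/14 ≈ 1.071; existence NOT certified by the union bound.


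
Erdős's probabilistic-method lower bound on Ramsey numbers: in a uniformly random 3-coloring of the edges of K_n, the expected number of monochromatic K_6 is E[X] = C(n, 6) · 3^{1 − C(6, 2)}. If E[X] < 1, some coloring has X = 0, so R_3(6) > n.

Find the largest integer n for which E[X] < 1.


We need C(n, 6) · 3^{1 − 15} < 1, i.e. C(n, 6) < 3^{15 − 1} = 4782969.
Check values of n near the boundary:
  n = 37: C(37, 6) = 2324784; 2324784 < 4782969? YES
  n = 38: C(38, 6) = 2760681; 2760681 < 4782969? YES
  n = 39: C(39, 6) = 3262623; 3262623 < 4782969? YES
  n = 40: C(40, 6) = 3838380; 3838380 < 4782969? YES
  n = 41: C(41, 6) = 4496388; 4496388 < 4782969? YES
  n = 42: C(42, 6) = 5245786; 5245786 < 4782969? NO
  n = 43: C(43, 6) = 6096454; 6096454 < 4782969? NO
  n = 44: C(44, 6) = 7059052; 7059052 < 4782969? NO
The largest n with C(n, 6) < 4782969 is n = 41 (where E[X] = 1498796/1594323 ≈ 0.9401). Hence R_3(6) > 41, i.e. R_3(6) ≥ 42.

Largest n = 41; hence R_3(6) > 41.


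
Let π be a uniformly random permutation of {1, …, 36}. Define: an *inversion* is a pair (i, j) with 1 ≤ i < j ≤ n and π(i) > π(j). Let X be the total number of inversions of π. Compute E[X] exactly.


Write X = Σ X_I over the C(36, 2) = 630 pairs i < j, with X_I the indicator of one inversion.
There are 630 indicators.
For each fixed pair i < j, the values π(i) and π(j) are two distinct elements of {1, …, 36} in uniformly random order; by symmetry P[π(i) > π(j)] = 1/2.
By linearity: E[X] = 630 · (1/2) = C(36, 2) · (1/2) = 630/2 = 315 ≈ 315.000000.

E[X] = 315 = 315.000000.


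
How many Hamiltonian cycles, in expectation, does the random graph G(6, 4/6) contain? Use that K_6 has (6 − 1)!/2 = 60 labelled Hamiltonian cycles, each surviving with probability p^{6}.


K_6 has (6 − 1)!/2 = 60 labelled Hamiltonian cycles.
For each such Hamiltonian cycle H, let X_H = 1 if all 6 edges of H are present in G. Then P[X_H = 1] = p^{6} = (2/3)^{6} = 64/729.
Summing the indicators: E[X] = Σ_H E[X_H] = 60 · p^{6} = 60 · 64/729 = 1280/243.
Numerically: E[X] ≈ 5.2675.

E[X] = 60 · (2/3)^{6} = 1280/243 ≈ 5.2675.


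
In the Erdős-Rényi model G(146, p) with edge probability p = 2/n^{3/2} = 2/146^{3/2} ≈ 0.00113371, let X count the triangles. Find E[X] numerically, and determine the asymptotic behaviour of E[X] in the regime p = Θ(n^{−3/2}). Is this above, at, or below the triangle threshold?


Number of potential triangles: C(146, 3) = 508080.
Each occurs with probability p³ ≈ (0.00113371)³ ≈ 1.45714287e-09.
By linearity: E[X] = C(146, 3)·p³ ≈ 508080 · 1.45714287e-09 ≈ 0.000740.
Since α = 3/2 > 1, p = c/n^{3/2} = o(1/n) is below the triangle threshold p ~ 1/n. Asymptotically E[X] ~ (c³/6)·n^{3(1−α)} = (2³/6)·n^{-1.5} → 0, so by Markov's inequality G has no triangles w.h.p.

E[X] ≈ 0.000740; in regime p = Θ(1/n^{3/2}) E[X] tends to 0 (below the triangle threshold p ~ 1/n).


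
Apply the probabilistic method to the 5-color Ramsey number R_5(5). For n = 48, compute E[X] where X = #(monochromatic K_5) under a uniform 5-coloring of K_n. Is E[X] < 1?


E[X] = C(48, 5) · 5^{1 − 10} = 1712304 · 5^{−9} = 1712304/1953125.
As a reduced fraction: E[X] = 1712304/1953125 ≈ 0.8766996.
Is E[X] < 1? YES.
Since E[X] < 1, there exists a 5-coloring of K_{48} with no monochromatic K_5; hence R_5(5) > 48.

E[X] = 1712304/1953125 ≈ 0.8766996; E[X] < 1, so R_5(5) > 48.


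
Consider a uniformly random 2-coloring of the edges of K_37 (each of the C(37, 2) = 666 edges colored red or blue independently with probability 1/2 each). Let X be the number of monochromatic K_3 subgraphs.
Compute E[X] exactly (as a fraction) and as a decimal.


Let X = Σ_S X_S over the C(37, 3) = 7770 subsets S of size 3, where X_S = 1 if the K_3 on S is monochromatic.
For a fixed S, the K_3 on S has C(3, 2) = 3 edges. P[all 3 edges red] = (1/2)^3, and likewise for blue, so P[monochromatic] = 2·(1/2)^3 = 2^{1 − 3} = 1/4.
Summing: E[X] = C(37, 3) · 2^{1 − 3} = 7770 · 1/4 = 3885/2.
Numerically: E[X] ≈ 1942.500000.

E[X] = C(37,3)·2^(1−C(3,2)) = 3885/2 ≈ 1942.500000.


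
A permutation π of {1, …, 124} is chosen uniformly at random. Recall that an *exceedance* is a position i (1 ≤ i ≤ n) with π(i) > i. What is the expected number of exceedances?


Write X = Σ_{i=1}^{124} X_i, where X_i = 1_{π(i) > i}.
For each fixed i, π(i) is uniform over {1, …, 124} (marginal of a uniform permutation), so P[π(i) > i] = (n − i)/n. Summing: Σ_{i=1}^{124} (n − i)/n = (0 + 1 + … + 123)/124 = 124(124 − 1)/(2·124) = (124 − 1)/2.
Hence E[X] = Σ_{i=1}^{124} (124 − i)/124 = 123/2 ≈ 61.50000.

E[X] = 123/2 = 61.50000.


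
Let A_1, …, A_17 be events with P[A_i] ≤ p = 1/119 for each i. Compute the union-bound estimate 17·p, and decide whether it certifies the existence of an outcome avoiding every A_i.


Union bound: P[∪_{i=1}^{17} A_i] ≤ Σ_i P[A_i] ≤ 17·p = 17·(1/119) = 1/7.
Numerically: 1/7 ≈ 0.14286.
Is 1/7 < 1? YES.
Since P[∪ A_i] ≤ 1/7 < 1, the complement has P[∩ A_i^c] ≥ 1 − 1/7 = 6/7 > 0, so some outcome avoids every A_i.

17·p = 1/7 ≈ 0.14286; existence CERTIFIED by the union bound.


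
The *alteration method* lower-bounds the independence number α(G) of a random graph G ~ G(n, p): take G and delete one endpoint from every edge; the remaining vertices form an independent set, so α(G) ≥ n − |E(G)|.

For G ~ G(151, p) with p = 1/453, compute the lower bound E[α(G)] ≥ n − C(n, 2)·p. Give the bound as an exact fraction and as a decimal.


E[|E(G)|] = C(151, 2)·p = 11325 · (1/453) = 25.
E[α(G)] ≥ n − E[|E(G)|] = 151 − 25 = 126.
Numerically: ≈ 126.00000.
(This is only a lower bound; the true E[α(G)] may be larger.)

E[α(G)] ≥ 126 ≈ 126.00000.


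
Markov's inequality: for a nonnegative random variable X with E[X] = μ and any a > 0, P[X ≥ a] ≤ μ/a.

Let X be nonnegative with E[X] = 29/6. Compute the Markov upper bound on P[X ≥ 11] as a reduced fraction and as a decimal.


μ = E[X] = 29/6, a = 11.
Markov: P[X ≥ 11] ≤ μ/a = (29/6)/11 = 29/66.
Numerically: ≈ 0.439394.
(Since a = 11 > μ = 4.833333, the bound 29/66 is < 1 and informative.)

P[X ≥ 11] ≤ 29/66 ≈ 0.439394.


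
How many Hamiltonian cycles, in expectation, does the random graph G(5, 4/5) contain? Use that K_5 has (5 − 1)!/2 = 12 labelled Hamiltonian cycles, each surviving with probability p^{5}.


K_5 has (5 − 1)!/2 = 12 labelled Hamiltonian cycles.
For each such Hamiltonian cycle H, let X_H = 1 if all 5 edges of H are present in G. Then P[X_H = 1] = p^{5} = (4/5)^{5} = 1024/3125.
By linearity: E[X] = Σ_H E[X_H] = 12 · p^{5} = 12 · 1024/3125 = 12288/3125.
Numerically: E[X] ≈ 3.932.

E[X] = 12 · (4/5)^{5} = 12288/3125 ≈ 3.932.


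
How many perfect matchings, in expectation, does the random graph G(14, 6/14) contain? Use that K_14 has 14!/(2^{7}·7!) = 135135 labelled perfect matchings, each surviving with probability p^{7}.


K_14 has 14!/(2^{7}·7!) = 135135 labelled perfect matchings.
For each such perfect matching H, let X_H = 1 if all 7 edges of H are present in G. Then P[X_H = 1] = p^{7} = (3/7)^{7} = 2187/823543.
By linearity: E[X] = Σ_H E[X_H] = 135135 · p^{7} = 135135 · 2187/823543 = 42220035/117649.
Numerically: E[X] ≈ 358.864.

E[X] = 135135 · (3/7)^{7} = 42220035/117649 ≈ 358.864.


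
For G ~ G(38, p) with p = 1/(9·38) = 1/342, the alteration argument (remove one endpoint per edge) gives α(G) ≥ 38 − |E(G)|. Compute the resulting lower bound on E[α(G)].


E[|E(G)|] = C(38, 2)·p = 703 · (1/342) = 37/18.
E[α(G)] ≥ n − E[|E(G)|] = 38 − 37/18 = 647/18.
Numerically: ≈ 35.94444.
(This is only a lower bound; the true E[α(G)] may be larger.)

E[α(G)] ≥ 647/18 ≈ 35.94444.


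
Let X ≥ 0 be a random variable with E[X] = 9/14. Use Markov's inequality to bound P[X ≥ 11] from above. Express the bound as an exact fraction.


μ = E[X] = 9/14, a = 11.
Markov: P[X ≥ 11] ≤ μ/a = (9/14)/11 = 9/154.
Numerically: ≈ 0.058442.
(Since a = 11 > μ = 0.642857, the bound 9/154 is < 1 and informative.)

P[X ≥ 11] ≤ 9/154 ≈ 0.058442.


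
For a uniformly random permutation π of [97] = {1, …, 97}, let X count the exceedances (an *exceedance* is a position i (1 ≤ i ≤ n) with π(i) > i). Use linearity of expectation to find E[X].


Write X = Σ_{i=1}^{97} X_i, where X_i = 1_{π(i) > i}.
For each fixed i, π(i) is uniform over {1, …, 97} (marginal of a uniform permutation), so P[π(i) > i] = (n − i)/n. Summing: Σ_{i=1}^{97} (n − i)/n = (0 + 1 + … + 96)/97 = 97(97 − 1)/(2·97) = (97 − 1)/2.
Hence E[X] = Σ_{i=1}^{97} (97 − i)/97 = 48 ≈ 48.000000.

E[X] = 48 = 48.000000.


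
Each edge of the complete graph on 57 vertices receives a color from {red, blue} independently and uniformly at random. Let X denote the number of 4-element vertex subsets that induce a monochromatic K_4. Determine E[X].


Let X = Σ_S X_S over the C(57, 4) = 395010 subsets S of size 4, where X_S = 1 if the K_4 on S is monochromatic.
For a fixed S, the K_4 on S has C(4, 2) = 6 edges. P[all 6 edges red] = (1/2)^6, and likewise for blue, so P[monochromatic] = 2·(1/2)^6 = 2^{1 − 6} = 1/32.
Summing: E[X] = C(57, 4) · 2^{1 − 6} = 395010 · 1/32 = 197505/16.
Numerically: E[X] ≈ 12344.062.

E[X] = C(57,4)·2^(1−C(4,2)) = 197505/16 ≈ 12344.062.


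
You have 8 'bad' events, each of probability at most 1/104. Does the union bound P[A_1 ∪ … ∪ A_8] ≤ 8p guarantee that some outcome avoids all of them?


Union bound: P[∪_{i=1}^{8} A_i] ≤ Σ_i P[A_i] ≤ 8·p = 8·(1/104) = 1/13.
Numerically: 1/13 ≈ 0.07692.
Is 1/13 < 1? YES.
Since P[∪ A_i] ≤ 1/13 < 1, the complement has P[∩ A_i^c] ≥ 1 − 1/13 = 12/13 > 0, so some outcome avoids every A_i.

8·p = 1/13 ≈ 0.07692; existence CERTIFIED by the union bound.


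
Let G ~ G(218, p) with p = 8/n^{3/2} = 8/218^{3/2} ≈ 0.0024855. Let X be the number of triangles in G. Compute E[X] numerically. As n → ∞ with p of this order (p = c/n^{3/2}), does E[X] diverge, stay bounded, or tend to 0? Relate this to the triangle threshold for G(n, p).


Number of potential triangles: C(218, 3) = 1703016.
Each occurs with probability p³ ≈ (0.0024855)³ ≈ 1.5353795e-08.
By linearity: E[X] = C(218, 3)·p³ ≈ 1703016 · 1.5353795e-08 ≈ 0.02615.
Since α = 3/2 > 1, p = c/n^{3/2} = o(1/n) is below the triangle threshold p ~ 1/n. Asymptotically E[X] ~ (c³/6)·n^{3(1−α)} = (8³/6)·n^{-1.5} → 0, so by Markov's inequality G has no triangles w.h.p.

E[X] ≈ 0.02615; in regime p = Θ(1/n^{3/2}) E[X] tends to 0 (below the triangle threshold p ~ 1/n).


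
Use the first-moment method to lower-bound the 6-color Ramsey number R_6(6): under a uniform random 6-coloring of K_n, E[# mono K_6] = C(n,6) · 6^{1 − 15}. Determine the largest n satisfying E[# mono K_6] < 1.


We need C(n, 6) · 6^{1 − 15} < 1, i.e. C(n, 6) < 6^{15 − 1} = 78364164096.
Check values of n near the boundary:
  n = 197: C(197, 6) = 75176946208; 75176946208 < 78364164096? YES
  n = 198: C(198, 6) = 77526225777; 77526225777 < 78364164096? YES
  n = 199: C(199, 6) = 79936367511; 79936367511 < 78364164096? NO
  n = 200: C(200, 6) = 82408626300; 82408626300 < 78364164096? NO
  n = 201: C(201, 6) = 84944276340; 84944276340 < 78364164096? NO
The largest n with C(n, 6) < 78364164096 is n = 198 (where E[X] = 25842075259/26121388032 ≈ 0.989307). Hence R_6(6) > 198, i.e. R_6(6) ≥ 199.

Largest n = 198; hence R_6(6) > 198.


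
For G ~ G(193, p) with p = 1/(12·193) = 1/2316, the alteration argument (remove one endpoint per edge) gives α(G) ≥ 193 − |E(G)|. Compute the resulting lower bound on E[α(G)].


E[|E(G)|] = C(193, 2)·p = 18528 · (1/2316) = 8.
E[α(G)] ≥ n − E[|E(G)|] = 193 − 8 = 185.
Numerically: ≈ 185.000000.
(This is only a lower bound; the true E[α(G)] may be larger.)

E[α(G)] ≥ 185 ≈ 185.000000.


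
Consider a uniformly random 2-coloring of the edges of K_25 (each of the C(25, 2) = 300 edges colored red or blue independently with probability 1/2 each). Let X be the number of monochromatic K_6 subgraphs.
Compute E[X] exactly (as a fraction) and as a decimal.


Let X = Σ_S X_S over the C(25, 6) = 177100 subsets S of size 6, where X_S = 1 if the K_6 on S is monochromatic.
For a fixed S, the K_6 on S has C(6, 2) = 15 edges. P[all 15 edges red] = (1/2)^15, and likewise for blue, so P[monochromatic] = 2·(1/2)^15 = 2^{1 − 15} = 1/16384.
By linearity: E[X] = C(25, 6) · 2^{1 − 15} = 177100 · 1/16384 = 44275/4096.
Numerically: E[X] ≈ 10.8093.

E[X] = C(25,6)·2^(1−C(6,2)) = 44275/4096 ≈ 10.8093.


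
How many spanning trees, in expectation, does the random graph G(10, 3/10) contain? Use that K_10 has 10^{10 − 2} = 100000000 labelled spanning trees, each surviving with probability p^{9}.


K_10 has 10^{10 − 2} = 100000000 labelled spanning trees.
For each such spanning tree H, let X_H = 1 if all 9 edges of H are present in G. Then P[X_H = 1] = p^{9} = (3/10)^{9} = 19683/1000000000.
Summing the indicators: E[X] = Σ_H E[X_H] = 100000000 · p^{9} = 100000000 · 19683/1000000000 = 19683/10.
Numerically: E[X] ≈ 1968.3.

E[X] = 100000000 · (3/10)^{9} = 19683/10 ≈ 1968.3.


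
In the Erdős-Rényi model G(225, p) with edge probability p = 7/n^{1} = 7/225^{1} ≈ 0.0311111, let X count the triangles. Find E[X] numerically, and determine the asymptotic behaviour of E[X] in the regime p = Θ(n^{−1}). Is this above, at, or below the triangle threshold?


Number of potential triangles: C(225, 3) = 1873200.
Each occurs with probability p³ ≈ (0.0311111)³ ≈ 3.01124829e-05.
By linearity: E[X] = C(225, 3)·p³ ≈ 1873200 · 3.01124829e-05 ≈ 56.406703.
Here α = 1, so p = 7/n is exactly at the triangle threshold p ~ 1/n. Asymptotically E[X] → c³/6 = 7³/6 = 343/6 ≈ 57.166667, a bounded constant. In this regime the triangle count is asymptotically Poisson(c³/6).

E[X] ≈ 56.406703; in regime p = Θ(1/n^{1}) E[X] stays bounded (at the triangle threshold p ~ 1/n).


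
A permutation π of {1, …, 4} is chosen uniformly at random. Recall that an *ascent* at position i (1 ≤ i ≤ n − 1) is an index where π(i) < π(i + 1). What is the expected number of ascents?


Write X = Σ X_I over i = 1, …, 3, with X_I the indicator of one ascent.
There are 3 indicators.
For each fixed i, the pair (π(i), π(i+1)) is a uniformly random ordered pair of distinct values from {1, …, 4}; by symmetry P[π(i) < π(i+1)] = 1/2.
By linearity: E[X] = 3 · (1/2) = (4 − 1) · (1/2) = 3/2 ≈ 1.50000.

E[X] = 3/2 = 1.50000.


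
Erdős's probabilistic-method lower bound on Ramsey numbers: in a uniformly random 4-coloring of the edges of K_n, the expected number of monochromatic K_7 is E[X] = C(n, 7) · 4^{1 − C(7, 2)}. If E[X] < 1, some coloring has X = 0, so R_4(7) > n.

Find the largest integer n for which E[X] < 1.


We need C(n, 7) · 4^{1 − 21} < 1, i.e. C(n, 7) < 4^{21 − 1} = 1099511627776.
Check values of n near the boundary:
  n = 178: C(178, 7) = 996867063280; 996867063280 < 1099511627776? YES
  n = 179: C(179, 7) = 1037437234460; 1037437234460 < 1099511627776? YES
  n = 180: C(180, 7) = 1079414463600; 1079414463600 < 1099511627776? YES
  n = 181: C(181, 7) = 1122839183400; 1122839183400 < 1099511627776? NO
  n = 182: C(182, 7) = 1167752750736; 1167752750736 < 1099511627776? NO
The largest n with C(n, 7) < 1099511627776 is n = 180 (where E[X] = 67463403975/68719476736 ≈ 0.98172). Hence R_4(7) > 180, i.e. R_4(7) ≥ 181.

Largest n = 180; hence R_4(7) > 180.


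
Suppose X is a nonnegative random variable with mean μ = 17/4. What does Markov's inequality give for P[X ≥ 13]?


μ = E[X] = 17/4, a = 13.
Markov: P[X ≥ 13] ≤ μ/a = (17/4)/13 = 17/52.
Numerically: ≈ 0.326923.
(Since a = 13 > μ = 4.250000, the bound 17/52 is < 1 and informative.)

P[X ≥ 13] ≤ 17/52 ≈ 0.326923.


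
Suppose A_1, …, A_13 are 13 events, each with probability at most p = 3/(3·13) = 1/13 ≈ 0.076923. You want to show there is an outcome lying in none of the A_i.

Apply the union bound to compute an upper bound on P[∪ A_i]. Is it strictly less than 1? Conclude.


Union bound: P[∪_{i=1}^{13} A_i] ≤ Σ_i P[A_i] ≤ 13·p = 13·(1/13) = 1.
Numerically: 1 ≈ 1.000000.
Is 1 < 1? NO.
Since the bound 1 is ≥ 1, the union bound is uninformative here; it does NOT by itself certify existence.

13·p = 1 ≈ 1.000000; existence NOT certified by the union bound.


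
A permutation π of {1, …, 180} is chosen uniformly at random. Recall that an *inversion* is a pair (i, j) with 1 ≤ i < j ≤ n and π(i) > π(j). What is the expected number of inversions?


Write X = Σ X_I over the C(180, 2) = 16110 pairs i < j, with X_I the indicator of one inversion.
There are 16110 indicators.
For each fixed pair i < j, the values π(i) and π(j) are two distinct elements of {1, …, 180} in uniformly random order; by symmetry P[π(i) > π(j)] = 1/2.
By linearity: E[X] = 16110 · (1/2) = C(180, 2) · (1/2) = 16110/2 = 8055 ≈ 8055.00000.

E[X] = 8055 = 8055.00000.


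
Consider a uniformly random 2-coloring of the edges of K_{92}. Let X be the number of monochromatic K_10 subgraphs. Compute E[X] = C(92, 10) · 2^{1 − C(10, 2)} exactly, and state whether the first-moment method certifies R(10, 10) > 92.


E[X] = C(92, 10) · 2^{1 − 45} = 7210666060598 · 2^{−44} = 7210666060598/17592186044416.
As a reduced fraction: E[X] = 3605333030299/8796093022208 ≈ 0.4099.
Is E[X] < 1? YES.
Since E[X] < 1, there exists a 2-coloring of K_{92} with no monochromatic K_10; hence R(10, 10) > 92.

E[X] = 3605333030299/8796093022208 ≈ 0.4099; E[X] < 1, so R(10, 10) > 92.


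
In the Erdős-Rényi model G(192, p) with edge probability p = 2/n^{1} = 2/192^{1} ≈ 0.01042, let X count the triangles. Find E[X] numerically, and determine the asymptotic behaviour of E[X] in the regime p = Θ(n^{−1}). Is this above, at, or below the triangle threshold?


Number of potential triangles: C(192, 3) = 1161280.
Each occurs with probability p³ ≈ (0.01042)³ ≈ 1.130281e-06.
By linearity: E[X] = C(192, 3)·p³ ≈ 1161280 · 1.130281e-06 ≈ 1.3126.
Here α = 1, so p = 2/n is exactly at the triangle threshold p ~ 1/n. Asymptotically E[X] → c³/6 = 2³/6 = 4/3 ≈ 1.3333, a bounded constant. In this regime the triangle count is asymptotically Poisson(c³/6).

E[X] ≈ 1.3126; in regime p = Θ(1/n^{1}) E[X] stays bounded (at the triangle threshold p ~ 1/n).


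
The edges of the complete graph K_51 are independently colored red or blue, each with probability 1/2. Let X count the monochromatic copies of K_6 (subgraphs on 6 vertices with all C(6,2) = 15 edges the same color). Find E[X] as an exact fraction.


Let X = Σ_S X_S over the C(51, 6) = 18009460 subsets S of size 6, where X_S = 1 if the K_6 on S is monochromatic.
For a fixed S, the K_6 on S has C(6, 2) = 15 edges. P[all 15 edges red] = (1/2)^15, and likewise for blue, so P[monochromatic] = 2·(1/2)^15 = 2^{1 − 15} = 1/16384.
By linearity of expectation: E[X] = C(51, 6) · 2^{1 − 15} = 18009460 · 1/16384 = 4502365/4096.
Numerically: E[X] ≈ 1099.21021.

E[X] = C(51,6)·2^(1−C(6,2)) = 4502365/4096 ≈ 1099.21021.


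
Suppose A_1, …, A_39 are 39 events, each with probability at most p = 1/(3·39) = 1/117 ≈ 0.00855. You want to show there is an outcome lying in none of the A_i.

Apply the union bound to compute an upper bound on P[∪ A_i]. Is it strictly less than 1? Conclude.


Union bound: P[∪_{i=1}^{39} A_i] ≤ Σ_i P[A_i] ≤ 39·p = 39·(1/117) = 1/3.
Numerically: 1/3 ≈ 0.33333.
Is 1/3 < 1? YES.
Since P[∪ A_i] ≤ 1/3 < 1, the complement has P[∩ A_i^c] ≥ 1 − 1/3 = 2/3 > 0, so some outcome avoids every A_i.

39·p = 1/3 ≈ 0.33333; existence CERTIFIED by the union bound.


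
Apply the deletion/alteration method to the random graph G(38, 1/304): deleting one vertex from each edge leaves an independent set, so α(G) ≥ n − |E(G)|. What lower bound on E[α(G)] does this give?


E[|E(G)|] = C(38, 2)·p = 703 · (1/304) = 37/16.
E[α(G)] ≥ n − E[|E(G)|] = 38 − 37/16 = 571/16.
Numerically: ≈ 35.68750.
(This is only a lower bound; the true E[α(G)] may be larger.)

E[α(G)] ≥ 571/16 ≈ 35.68750.


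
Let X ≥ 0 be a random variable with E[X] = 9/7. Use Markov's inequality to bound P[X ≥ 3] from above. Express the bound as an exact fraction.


μ = E[X] = 9/7, a = 3.
Markov: P[X ≥ 3] ≤ μ/a = (9/7)/3 = 3/7.
Numerically: ≈ 0.428571.
(Since a = 3 > μ = 1.285714, the bound 3/7 is < 1 and informative.)

P[X ≥ 3] ≤ 3/7 ≈ 0.428571.


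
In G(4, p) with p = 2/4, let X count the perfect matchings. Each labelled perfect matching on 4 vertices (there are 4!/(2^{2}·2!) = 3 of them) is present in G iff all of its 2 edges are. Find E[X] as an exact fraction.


K_4 has 4!/(2^{2}·2!) = 3 labelled perfect matchings.
For each such perfect matching H, let X_H = 1 if all 2 edges of H are present in G. Then P[X_H = 1] = p^{2} = (1/2)^{2} = 1/4.
Summing the indicators: E[X] = Σ_H E[X_H] = 3 · p^{2} = 3 · 1/4 = 3/4.
Numerically: E[X] ≈ 0.75.

E[X] = 3 · (1/2)^{2} = 3/4 ≈ 0.75.


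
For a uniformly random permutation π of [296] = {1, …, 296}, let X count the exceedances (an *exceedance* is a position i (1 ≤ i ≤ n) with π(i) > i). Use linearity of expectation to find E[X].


Write X = Σ_{i=1}^{296} X_i, where X_i = 1_{π(i) > i}.
For each fixed i, π(i) is uniform over {1, …, 296} (marginal of a uniform permutation), so P[π(i) > i] = (n − i)/n. Summing: Σ_{i=1}^{296} (n − i)/n = (0 + 1 + … + 295)/296 = 296(296 − 1)/(2·296) = (296 − 1)/2.
Hence E[X] = Σ_{i=1}^{296} (296 − i)/296 = 295/2 ≈ 147.500000.

E[X] = 295/2 = 147.500000.


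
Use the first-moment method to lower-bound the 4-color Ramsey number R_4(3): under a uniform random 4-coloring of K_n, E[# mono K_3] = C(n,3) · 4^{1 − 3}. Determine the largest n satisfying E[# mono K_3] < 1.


We need C(n, 3) · 4^{1 − 3} < 1, i.e. C(n, 3) < 4^{3 − 1} = 16.
Check values of n near the boundary:
  n = 3: C(3, 3) = 1; 1 < 16? YES
  n = 4: C(4, 3) = 4; 4 < 16? YES
  n = 5: C(5, 3) = 10; 10 < 16? YES
  n = 6: C(6, 3) = 20; 20 < 16? NO
The largest n with C(n, 3) < 16 is n = 5 (where E[X] = 5/8 ≈ 0.6250). Hence R_4(3) > 5, i.e. R_4(3) ≥ 6.

Largest n = 5; hence R_4(3) > 5.


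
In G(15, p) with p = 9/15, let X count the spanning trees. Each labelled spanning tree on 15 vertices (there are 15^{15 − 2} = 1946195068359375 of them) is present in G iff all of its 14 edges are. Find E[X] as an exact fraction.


K_15 has 15^{15 − 2} = 1946195068359375 labelled spanning trees.
For each such spanning tree H, let X_H = 1 if all 14 edges of H are present in G. Then P[X_H = 1] = p^{14} = (3/5)^{14} = 4782969/6103515625.
By linearity: E[X] = Σ_H E[X_H] = 1946195068359375 · p^{14} = 1946195068359375 · 4782969/6103515625 = 7625597484987/5.
Numerically: E[X] ≈ 1.525e+12.

E[X] = 1946195068359375 · (3/5)^{14} = 7625597484987/5 ≈ 1.525e+12.


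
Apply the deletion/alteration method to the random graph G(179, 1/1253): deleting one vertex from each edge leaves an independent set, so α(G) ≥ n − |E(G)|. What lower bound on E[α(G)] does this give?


E[|E(G)|] = C(179, 2)·p = 15931 · (1/1253) = 89/7.
E[α(G)] ≥ n − E[|E(G)|] = 179 − 89/7 = 1164/7.
Numerically: ≈ 166.286.
(This is only a lower bound; the true E[α(G)] may be larger.)

E[α(G)] ≥ 1164/7 ≈ 166.286.


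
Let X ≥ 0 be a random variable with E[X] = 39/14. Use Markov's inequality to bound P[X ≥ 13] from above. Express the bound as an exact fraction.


μ = E[X] = 39/14, a = 13.
Markov: P[X ≥ 13] ≤ μ/a = (39/14)/13 = 3/14.
Numerically: ≈ 0.21429.
(Since a = 13 > μ = 2.78571, the bound 3/14 is < 1 and informative.)

P[X ≥ 13] ≤ 3/14 ≈ 0.21429.


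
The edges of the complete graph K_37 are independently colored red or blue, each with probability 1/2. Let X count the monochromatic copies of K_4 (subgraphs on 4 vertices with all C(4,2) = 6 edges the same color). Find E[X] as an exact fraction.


Let X = Σ_S X_S over the C(37, 4) = 66045 subsets S of size 4, where X_S = 1 if the K_4 on S is monochromatic.
For a fixed S, the K_4 on S has C(4, 2) = 6 edges. P[all 6 edges red] = (1/2)^6, and likewise for blue, so P[monochromatic] = 2·(1/2)^6 = 2^{1 − 6} = 1/32.
By linearity of expectation: E[X] = C(37, 4) · 2^{1 − 6} = 66045 · 1/32 = 66045/32.
Numerically: E[X] ≈ 2063.90625.

E[X] = C(37,4)·2^(1−C(4,2)) = 66045/32 ≈ 2063.90625.


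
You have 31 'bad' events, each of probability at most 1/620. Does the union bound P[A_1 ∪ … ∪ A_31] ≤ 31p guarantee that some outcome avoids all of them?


Union bound: P[∪_{i=1}^{31} A_i] ≤ Σ_i P[A_i] ≤ 31·p = 31·(1/620) = 1/20.
Numerically: 1/20 ≈ 0.0500000.
Is 1/20 < 1? YES.
Since P[∪ A_i] ≤ 1/20 < 1, the complement has P[∩ A_i^c] ≥ 1 − 1/20 = 19/20 > 0, so some outcome avoids every A_i.

31·p = 1/20 ≈ 0.0500000; existence CERTIFIED by the union bound.


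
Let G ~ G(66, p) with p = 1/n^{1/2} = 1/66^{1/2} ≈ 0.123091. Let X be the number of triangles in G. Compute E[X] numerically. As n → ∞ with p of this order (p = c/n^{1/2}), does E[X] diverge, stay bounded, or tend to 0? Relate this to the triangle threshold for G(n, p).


Number of potential triangles: C(66, 3) = 45760.
Each occurs with probability p³ ≈ (0.123091)³ ≈ 1.86502259e-03.
By linearity: E[X] = C(66, 3)·p³ ≈ 45760 · 1.86502259e-03 ≈ 85.343434.
Since α = 1/2 < 1, p = c/n^{1/2} ≫ 1/n is above the triangle threshold p ~ 1/n. Asymptotically E[X] ~ (c³/6)·n^{3(1−α)} = (1³/6)·n^{1.5} → ∞; triangles are abundant w.h.p.

E[X] ≈ 85.343434; in regime p = Θ(1/n^{1/2}) E[X] diverges (above the triangle threshold p ~ 1/n).


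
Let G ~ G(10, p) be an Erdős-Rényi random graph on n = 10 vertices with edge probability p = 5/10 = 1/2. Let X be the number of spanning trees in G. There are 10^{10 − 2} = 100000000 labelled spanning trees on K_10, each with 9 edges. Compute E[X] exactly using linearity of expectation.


K_10 has 10^{10 − 2} = 100000000 labelled spanning trees.
For each such spanning tree H, let X_H = 1 if all 9 edges of H are present in G. Then P[X_H = 1] = p^{9} = (1/2)^{9} = 1/512.
Summing the indicators: E[X] = Σ_H E[X_H] = 100000000 · p^{9} = 100000000 · 1/512 = 390625/2.
Numerically: E[X] ≈ 1.9531e+05.

E[X] = 100000000 · (1/2)^{9} = 390625/2 ≈ 1.9531e+05.


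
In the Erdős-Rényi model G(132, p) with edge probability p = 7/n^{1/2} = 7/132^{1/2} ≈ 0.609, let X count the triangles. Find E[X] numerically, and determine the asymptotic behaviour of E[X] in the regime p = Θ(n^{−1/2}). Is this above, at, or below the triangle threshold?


Number of potential triangles: C(132, 3) = 374660.
Each occurs with probability p³ ≈ (0.609)³ ≈ 2.26169e-01.
By linearity: E[X] = C(132, 3)·p³ ≈ 374660 · 2.26169e-01 ≈ 84736.506.
Since α = 1/2 < 1, p = c/n^{1/2} ≫ 1/n is above the triangle threshold p ~ 1/n. Asymptotically E[X] ~ (c³/6)·n^{3(1−α)} = (7³/6)·n^{1.5} → ∞; triangles are abundant w.h.p.

E[X] ≈ 84736.506; in regime p = Θ(1/n^{1/2}) E[X] diverges (above the triangle threshold p ~ 1/n).


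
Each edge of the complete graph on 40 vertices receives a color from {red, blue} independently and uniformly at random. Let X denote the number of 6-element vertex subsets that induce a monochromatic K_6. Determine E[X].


Let X = Σ_S X_S over the C(40, 6) = 3838380 subsets S of size 6, where X_S = 1 if the K_6 on S is monochromatic.
For a fixed S, the K_6 on S has C(6, 2) = 15 edges. P[all 15 edges red] = (1/2)^15, and likewise for blue, so P[monochromatic] = 2·(1/2)^15 = 2^{1 − 15} = 1/16384.
By linearity: E[X] = C(40, 6) · 2^{1 − 15} = 3838380 · 1/16384 = 959595/4096.
Numerically: E[X] ≈ 234.2761.

E[X] = C(40,6)·2^(1−C(6,2)) = 959595/4096 ≈ 234.2761.


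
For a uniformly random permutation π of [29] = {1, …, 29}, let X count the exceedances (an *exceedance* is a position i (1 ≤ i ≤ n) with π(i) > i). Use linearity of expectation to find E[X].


Write X = Σ_{i=1}^{29} X_i, where X_i = 1_{π(i) > i}.
For each fixed i, π(i) is uniform over {1, …, 29} (marginal of a uniform permutation), so P[π(i) > i] = (n − i)/n. Summing: Σ_{i=1}^{29} (n − i)/n = (0 + 1 + … + 28)/29 = 29(29 − 1)/(2·29) = (29 − 1)/2.
Hence E[X] = Σ_{i=1}^{29} (29 − i)/29 = 14 ≈ 14.000.

E[X] = 14 = 14.000.


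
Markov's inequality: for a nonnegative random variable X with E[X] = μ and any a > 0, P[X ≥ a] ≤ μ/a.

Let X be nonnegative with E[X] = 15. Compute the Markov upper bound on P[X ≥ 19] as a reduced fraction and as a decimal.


μ = E[X] = 15, a = 19.
Markov: P[X ≥ 19] ≤ μ/a = (15)/19 = 15/19.
Numerically: ≈ 0.7895.
(Since a = 19 > μ = 15.0000, the bound 15/19 is < 1 and informative.)

P[X ≥ 19] ≤ 15/19 ≈ 0.7895.


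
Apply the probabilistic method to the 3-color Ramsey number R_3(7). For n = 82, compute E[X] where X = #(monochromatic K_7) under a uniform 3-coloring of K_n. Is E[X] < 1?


E[X] = C(82, 7) · 3^{1 − 21} = 3801756816 · 3^{−20} = 3801756816/3486784401.
As a reduced fraction: E[X] = 140805808/129140163 ≈ 1.09033.
Is E[X] < 1? NO.
Since E[X] ≥ 1, the first-moment bound is inconclusive at n = 82; it does NOT by itself certify R_3(7) > 82.

E[X] = 140805808/129140163 ≈ 1.09033; E[X] ≥ 1; first-moment method inconclusive here.


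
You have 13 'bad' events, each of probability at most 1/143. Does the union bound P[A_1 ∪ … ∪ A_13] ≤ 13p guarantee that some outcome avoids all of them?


Union bound: P[∪_{i=1}^{13} A_i] ≤ Σ_i P[A_i] ≤ 13·p = 13·(1/143) = 1/11.
Numerically: 1/11 ≈ 0.0909091.
Is 1/11 < 1? YES.
Since P[∪ A_i] ≤ 1/11 < 1, the complement has P[∩ A_i^c] ≥ 1 − 1/11 = 10/11 > 0, so some outcome avoids every A_i.

13·p = 1/11 ≈ 0.0909091; existence CERTIFIED by the union bound.


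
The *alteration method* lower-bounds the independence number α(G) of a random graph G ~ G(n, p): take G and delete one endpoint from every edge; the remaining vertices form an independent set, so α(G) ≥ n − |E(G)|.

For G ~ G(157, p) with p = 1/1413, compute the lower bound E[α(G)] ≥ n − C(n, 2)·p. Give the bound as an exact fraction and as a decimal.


E[|E(G)|] = C(157, 2)·p = 12246 · (1/1413) = 26/3.
E[α(G)] ≥ n − E[|E(G)|] = 157 − 26/3 = 445/3.
Numerically: ≈ 148.3333.
(This is only a lower bound; the true E[α(G)] may be larger.)

E[α(G)] ≥ 445/3 ≈ 148.3333.
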